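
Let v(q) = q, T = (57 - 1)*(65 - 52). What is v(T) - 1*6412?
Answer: -5684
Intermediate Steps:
T = 728 (T = 56*13 = 728)
v(T) - 1*6412 = 728 - 1*6412 = 728 - 6412 = -5684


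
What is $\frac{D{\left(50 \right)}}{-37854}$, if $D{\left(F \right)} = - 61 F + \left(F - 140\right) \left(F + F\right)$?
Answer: $\frac{6025}{18927} \approx 0.31833$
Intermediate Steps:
$D{\left(F \right)} = - 61 F + 2 F \left(-140 + F\right)$ ($D{\left(F \right)} = - 61 F + \left(-140 + F\right) 2 F = - 61 F + 2 F \left(-140 + F\right)$)
$\frac{D{\left(50 \right)}}{-37854} = \frac{50 \left(-341 + 2 \cdot 50\right)}{-37854} = 50 \left(-341 + 100\right) \left(- \frac{1}{37854}\right) = 50 \left(-241\right) \left(- \frac{1}{37854}\right) = \left(-12050\right) \left(- \frac{1}{37854}\right) = \frac{6025}{18927}$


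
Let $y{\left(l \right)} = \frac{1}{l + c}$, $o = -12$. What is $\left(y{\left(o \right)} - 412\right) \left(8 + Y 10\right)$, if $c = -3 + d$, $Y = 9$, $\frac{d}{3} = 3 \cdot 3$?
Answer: $- \frac{242207}{6} \approx -40368.0$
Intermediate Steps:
$d = 27$ ($d = 3 \cdot 3 \cdot 3 = 3 \cdot 9 = 27$)
$c = 24$ ($c = -3 + 27 = 24$)
$y{\left(l \right)} = \frac{1}{24 + l}$ ($y{\left(l \right)} = \frac{1}{l + 24} = \frac{1}{24 + l}$)
$\left(y{\left(o \right)} - 412\right) \left(8 + Y 10\right) = \left(\frac{1}{24 - 12} - 412\right) \left(8 + 9 \cdot 10\right) = \left(\frac{1}{12} - 412\right) \left(8 + 90\right) = \left(\frac{1}{12} - 412\right) 98 = \left(- \frac{4943}{12}\right) 98 = - \frac{242207}{6}$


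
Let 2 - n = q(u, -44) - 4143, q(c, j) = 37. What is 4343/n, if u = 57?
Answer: 4343/4108 ≈ 1.0572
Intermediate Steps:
n = 4108 (n = 2 - (37 - 4143) = 2 - 1*(-4106) = 2 + 4106 = 4108)
4343/n = 4343/4108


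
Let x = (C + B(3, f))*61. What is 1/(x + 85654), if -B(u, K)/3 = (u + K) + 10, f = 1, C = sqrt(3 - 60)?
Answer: 83092/6904492561 - 61*I*sqrt(57)/6904492561 ≈ 1.2034e-5 - 6.6701e-8*I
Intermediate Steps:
C = I*sqrt(57) (C = sqrt(-57) = I*sqrt(57) ≈ 7.5498*I)
B(u, K) = -30 - 3*K - 3*u (B(u, K) = -3*((u + K) + 10) = -3*((K + u) + 10) = -3*(10 + K + u) = -30 - 3*K - 3*u)
x = -2562 + 61*I*sqrt(57) (x = (I*sqrt(57) + (-30 - 3*1 - 3*3))*61 = (I*sqrt(57) + (-30 - 3 - 9))*61 = (I*sqrt(57) - 42)*61 = (-42 + I*sqrt(57))*61 = -2562 + 61*I*sqrt(57) ≈ -2562.0 + 460.54*I)
1/(x + 85654) = 1/((-2562 + 61*I*sqrt(57)) + 85654) = 1/(83092 + 61*I*sqrt(57))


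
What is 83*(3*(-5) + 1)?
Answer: -1162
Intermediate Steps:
83*(3*(-5) + 1) = 83*(-15 + 1) = 83*(-14) = -1162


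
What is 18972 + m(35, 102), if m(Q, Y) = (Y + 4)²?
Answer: 30208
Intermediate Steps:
m(Q, Y) = (4 + Y)²
18972 + m(35, 102) = 18972 + (4 + 102)² = 18972 + 106² = 18972 + 11236 = 30208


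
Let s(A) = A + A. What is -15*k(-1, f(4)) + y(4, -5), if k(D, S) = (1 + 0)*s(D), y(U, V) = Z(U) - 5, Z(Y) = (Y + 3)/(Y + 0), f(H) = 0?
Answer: 107/4 ≈ 26.750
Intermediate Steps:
Z(Y) = (3 + Y)/Y
s(A) = 2*A
y(U, V) = -5 + (3 + U)/U (y(U, V) = (3 + U)/U - 5 = -5 + (3 + U)/U)
k(D, S) = 2*D (k(D, S) = (1 + 0)*(2*D) = 1*(2*D) = 2*D)
-15*k(-1, f(4)) + y(4, -5) = -30*(-1) + (-4 + 3/4) = -15*(-2) + (-4 + 3*(¼)) = 30 + (-4 + ¾) = 30 - 13/4 = 107/4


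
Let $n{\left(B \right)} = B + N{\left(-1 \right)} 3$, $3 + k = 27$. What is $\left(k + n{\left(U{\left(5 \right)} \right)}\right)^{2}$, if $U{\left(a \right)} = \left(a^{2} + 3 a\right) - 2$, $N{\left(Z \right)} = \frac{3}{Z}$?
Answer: $2809$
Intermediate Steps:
$k = 24$ ($k = -3 + 27 = 24$)
$U{\left(a \right)} = -2 + a^{2} + 3 a$
$n{\left(B \right)} = -9 + B$ ($n{\left(B \right)} = B + \frac{3}{-1} \cdot 3 = B + 3 \left(-1\right) 3 = B - 9 = -9 + B$)
$\left(k + n{\left(U{\left(5 \right)} \right)}\right)^{2} = \left(24 + \left(-9 + \left(-2 + 5^{2} + 3 \cdot 5\right)\right)\right)^{2} = \left(24 + \left(-9 + \left(-2 + 25 + 15\right)\right)\right)^{2} = \left(24 + \left(-9 + 38\right)\right)^{2} = \left(24 + 29\right)^{2} = 53^{2} = 2809$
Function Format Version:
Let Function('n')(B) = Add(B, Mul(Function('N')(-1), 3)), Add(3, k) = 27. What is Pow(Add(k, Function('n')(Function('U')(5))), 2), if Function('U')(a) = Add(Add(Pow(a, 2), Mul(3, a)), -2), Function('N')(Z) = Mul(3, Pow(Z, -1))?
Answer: 2809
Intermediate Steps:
k = 24 (k = Add(-3, 27) = 24)
Function('U')(a) = Add(-2, Pow(a, 2), Mul(3, a))
Function('n')(B) = Add(-9, B) (Function('n')(B) = Add(B, Mul(Mul(3, Pow(-1, -1)), 3)) = Add(B, Mul(Mul(3, -1), 3)) = Add(B, Mul(-3, 3)) = Add(B, -9) = Add(-9, B))
Pow(Add(k, Function('n')(Function('U')(5))), 2) = Pow(Add(24, Add(-9, Add(-2, Pow(5, 2), Mul(3, 5)))), 2) = Pow(Add(24, Add(-9, Add(-2, 25, 15))), 2) = Pow(Add(24, Add(-9, 38)), 2) = Pow(Add(24, 29), 2) = Pow(53, 2) = 2809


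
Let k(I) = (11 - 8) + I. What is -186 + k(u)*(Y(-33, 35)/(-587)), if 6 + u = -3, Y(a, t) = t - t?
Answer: -186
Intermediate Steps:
Y(a, t) = 0
u = -9 (u = -6 - 3 = -9)
k(I) = 3 + I
-186 + k(u)*(Y(-33, 35)/(-587)) = -186 + (3 - 9)*(0/(-587)) = -186 - 0*(-1)/587 = -186 - 6*0 = -186 + 0 = -186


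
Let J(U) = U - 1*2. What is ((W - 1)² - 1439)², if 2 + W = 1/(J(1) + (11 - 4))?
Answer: 2653795225/1296 ≈ 2.0477e+6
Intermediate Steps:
J(U) = -2 + U (J(U) = U - 2 = -2 + U)
W = -11/6 (W = -2 + 1/((-2 + 1) + (11 - 4)) = -2 + 1/(-1 + 7) = -2 + 1/6 = -2 + ⅙ = -11/6 ≈ -1.8333)
((W - 1)² - 1439)² = ((-11/6 - 1)² - 1439)² = ((-17/6)² - 1439)² = (289/36 - 1439)² = (-51515/36)² = 2653795225/1296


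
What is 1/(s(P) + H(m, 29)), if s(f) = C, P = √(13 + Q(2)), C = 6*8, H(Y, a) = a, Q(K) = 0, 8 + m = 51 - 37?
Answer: 1/77 ≈ 0.012987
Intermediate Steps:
m = 6 (m = -8 + (51 - 37) = -8 + 14 = 6)
C = 48
P = √13 (P = √(13 + 0) = √13 ≈ 3.6056)
s(f) = 48
1/(s(P) + H(m, 29)) = 1/(48 + 29) = 1/77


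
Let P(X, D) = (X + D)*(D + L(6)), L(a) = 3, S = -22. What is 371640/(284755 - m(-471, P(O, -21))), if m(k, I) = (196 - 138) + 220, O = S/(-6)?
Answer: 371640/284477 ≈ 1.3064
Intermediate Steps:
O = 11/3 (O = -22/(-6) = -22*(-1/6) = 11/3 ≈ 3.6667)
P(X, D) = (3 + D)*(D + X) (P(X, D) = (X + D)*(D + 3) = (D + X)*(3 + D) = (3 + D)*(D + X))
m(k, I) = 278 (m(k, I) = 58 + 220 = 278)
371640/(284755 - m(-471, P(O, -21))) = 371640/(284755 - 1*278) = 371640/(284755 - 278) = 371640/284477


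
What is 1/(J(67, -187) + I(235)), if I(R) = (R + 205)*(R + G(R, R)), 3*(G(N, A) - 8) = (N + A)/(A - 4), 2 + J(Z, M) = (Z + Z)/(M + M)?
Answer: 11781/1263112337 ≈ 9.3270e-6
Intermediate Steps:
J(Z, M) = -2 + Z/M (J(Z, M) = -2 + (Z + Z)/(M + M) = -2 + (2*Z)/((2*M)) = -2 + (2*Z)*(1/(2*M)) = -2 + Z/M)
G(N, A) = 8 + (A + N)/(3*(-4 + A)) (G(N, A) = 8 + ((N + A)/(A - 4))/3 = 8 + ((A + N)/(-4 + A))/3 = 8 + (A + N)/(3*(-4 + A)))
I(R) = (205 + R)*(R + (-96 + 26*R)/(3*(-4 + R))) (I(R) = (R + 205)*(R + (-96 + R + 25*R)/(3*(-4 + R))) = (205 + R)*(R + (-96 + 26*R)/(3*(-4 + R))))
1/(J(67, -187) + I(235)) = 1/((-2 + 67/(-187)) + (-19680 + 3*235**3 + 629*235**2 + 2774*235)/(3*(-4 + 235))) = 1/((-2 + 67*(-1/187)) + (1/3)*(-19680 + 3*12977875 + 629*55225 + 651890)/231) = 1/((-2 - 67/187) + (1/3)*(1/231)*(-19680 + 38933625 + 34736525 + 651890)) = 1/(-441/187 + (1/3)*(1/231)*74302360) = 1/(-441/187 + 6754760/63) = 1/(1263112337/11781) = 11781/1263112337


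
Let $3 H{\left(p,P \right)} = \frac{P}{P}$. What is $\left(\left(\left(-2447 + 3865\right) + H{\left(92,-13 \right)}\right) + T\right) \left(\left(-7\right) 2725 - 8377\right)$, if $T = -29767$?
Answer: $\frac{2334682792}{3} \approx 7.7823 \cdot 10^{8}$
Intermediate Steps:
$H{\left(p,P \right)} = \frac{1}{3}$ ($H{\left(p,P \right)} = \frac{P \frac{1}{P}}{3} = \frac{1}{3} \cdot 1 = \frac{1}{3}$)
$\left(\left(\left(-2447 + 3865\right) + H{\left(92,-13 \right)}\right) + T\right) \left(\left(-7\right) 2725 - 8377\right) = \left(\left(\left(-2447 + 3865\right) + \frac{1}{3}\right) - 29767\right) \left(\left(-7\right) 2725 - 8377\right) = \left(\left(1418 + \frac{1}{3}\right) - 29767\right) \left(-19075 - 8377\right) = \left(\frac{4255}{3} - 29767\right) \left(-27452\right) = \left(- \frac{85046}{3}\right) \left(-27452\right) = \frac{2334682792}{3}$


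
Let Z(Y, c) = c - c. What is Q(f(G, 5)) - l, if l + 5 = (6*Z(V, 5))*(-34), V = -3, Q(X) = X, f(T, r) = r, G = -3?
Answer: 10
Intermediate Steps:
Z(Y, c) = 0
l = -5 (l = -5 + (6*0)*(-34) = -5 + 0*(-34) = -5 + 0 = -5)
Q(f(G, 5)) - l = 5 - 1*(-5) = 5 + 5 = 10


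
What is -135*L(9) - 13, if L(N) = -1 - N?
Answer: 1337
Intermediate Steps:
-135*L(9) - 13 = -135*(-1 - 1*9) - 13 = -135*(-1 - 9) - 13 = -135*(-10) - 13 = 1350 - 13 = 1337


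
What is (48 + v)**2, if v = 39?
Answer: 7569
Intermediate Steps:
(48 + v)**2 = (48 + 39)**2 = 87**2 = 7569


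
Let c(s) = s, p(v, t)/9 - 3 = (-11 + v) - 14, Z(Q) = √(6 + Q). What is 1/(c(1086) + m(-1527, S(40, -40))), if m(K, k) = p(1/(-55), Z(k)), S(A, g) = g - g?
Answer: 55/48831 ≈ 0.0011263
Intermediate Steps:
p(v, t) = -198 + 9*v (p(v, t) = 27 + 9*((-11 + v) - 14) = 27 + 9*(-25 + v) = 27 + (-225 + 9*v) = -198 + 9*v)
S(A, g) = 0
m(K, k) = -10899/55 (m(K, k) = -198 + 9/(-55) = -198 + 9*(-1/55) = -198 - 9/55 = -10899/55)
1/(c(1086) + m(-1527, S(40, -40))) = 1/(1086 - 10899/55) = 1/(48831/55) = 55/48831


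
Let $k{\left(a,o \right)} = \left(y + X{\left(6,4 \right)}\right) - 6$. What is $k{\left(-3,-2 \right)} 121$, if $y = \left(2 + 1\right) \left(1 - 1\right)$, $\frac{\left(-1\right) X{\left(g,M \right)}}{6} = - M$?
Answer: $2178$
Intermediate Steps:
$X{\left(g,M \right)} = 6 M$ ($X{\left(g,M \right)} = - 6 \left(- M\right) = 6 M$)
$y = 0$ ($y = 3 \cdot 0 = 0$)
$k{\left(a,o \right)} = 18$ ($k{\left(a,o \right)} = \left(0 + 6 \cdot 4\right) - 6 = \left(0 + 24\right) - 6 = 24 - 6 = 18$)
$k{\left(-3,-2 \right)} 121 = 18 \cdot 121 = 2178$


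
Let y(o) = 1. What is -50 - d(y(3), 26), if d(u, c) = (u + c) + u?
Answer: -78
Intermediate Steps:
d(u, c) = c + 2*u (d(u, c) = (c + u) + u = c + 2*u)
-50 - d(y(3), 26) = -50 - (26 + 2*1) = -50 - (26 + 2) = -50 - 1*28 = -50 - 28 = -78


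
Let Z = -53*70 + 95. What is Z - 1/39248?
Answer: -141881521/39248 ≈ -3615.0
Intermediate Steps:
Z = -3615 (Z = -3710 + 95 = -3615)
Z - 1/39248 = -3615 - 1/39248 = -141881521/39248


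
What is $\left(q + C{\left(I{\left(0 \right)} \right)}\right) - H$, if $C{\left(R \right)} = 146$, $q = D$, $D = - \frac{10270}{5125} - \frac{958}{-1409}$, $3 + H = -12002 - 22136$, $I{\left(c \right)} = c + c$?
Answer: $\frac{49516230439}{1444225} \approx 34286.0$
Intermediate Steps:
$I{\left(c \right)} = 2 c$
$H = -34141$ ($H = -3 - 34138 = -34141$)
$D = - \frac{1912136}{1444225}$ ($D = \left(-10270\right) \frac{1}{5125} - - \frac{958}{1409} = - \frac{2054}{1025} + \frac{958}{1409} = - \frac{1912136}{1444225} \approx -1.324$)
$q = - \frac{1912136}{1444225} \approx -1.324$
$\left(q + C{\left(I{\left(0 \right)} \right)}\right) - H = \left(- \frac{1912136}{1444225} + 146\right) - -34141 = \frac{208944714}{1444225} + 34141 = \frac{49516230439}{1444225}$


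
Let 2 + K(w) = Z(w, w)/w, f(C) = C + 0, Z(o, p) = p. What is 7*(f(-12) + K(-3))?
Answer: -91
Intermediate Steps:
f(C) = C
K(w) = -1 (K(w) = -2 + w/w = -2 + 1 = -1)
7*(f(-12) + K(-3)) = 7*(-12 - 1) = 7*(-13) = -91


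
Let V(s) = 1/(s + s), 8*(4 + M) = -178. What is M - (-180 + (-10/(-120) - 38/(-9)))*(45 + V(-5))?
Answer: 566095/72 ≈ 7862.4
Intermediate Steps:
M = -105/4 (M = -4 + (⅛)*(-178) = -4 - 89/4 = -105/4 ≈ -26.250)
V(s) = 1/(2*s)
M - (-180 + (-10/(-120) - 38/(-9)))*(45 + V(-5)) = -105/4 - (-180 + (-10/(-120) - 38/(-9)))*(45 + (½)/(-5)) = -105/4 - (-180 + (-10*(-1/120) - 38*(-⅑)))*(45 + (½)*(-⅕)) = -105/4 - (-180 + (1/12 + 38/9))*(45 - ⅒) = -105/4 - (-180 + 155/36)*449/10 = -105/4 - (-6325)*449/(36*10) = -105/4 - 1*(-567985/72) = -105/4 + 567985/72 = 566095/72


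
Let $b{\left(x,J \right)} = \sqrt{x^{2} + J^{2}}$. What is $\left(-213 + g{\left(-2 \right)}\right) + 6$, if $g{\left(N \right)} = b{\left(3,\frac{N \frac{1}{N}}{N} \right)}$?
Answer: $-207 + \frac{\sqrt{37}}{2} \approx -203.96$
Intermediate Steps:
$b{\left(x,J \right)} = \sqrt{J^{2} + x^{2}}$
$g{\left(N \right)} = \sqrt{9 + \frac{1}{N^{2}}}$ ($g{\left(N \right)} = \sqrt{\left(\frac{N \frac{1}{N}}{N}\right)^{2} + 3^{2}} = \sqrt{\left(1 \frac{1}{N}\right)^{2} + 9} = \sqrt{\left(\frac{1}{N}\right)^{2} + 9} = \sqrt{\frac{1}{N^{2}} + 9} = \sqrt{9 + \frac{1}{N^{2}}}$)
$\left(-213 + g{\left(-2 \right)}\right) + 6 = \left(-213 + \sqrt{9 + \frac{1}{4}}\right) + 6 = \left(-213 + \sqrt{\frac{37}{4}}\right) + 6 = \left(-213 + \frac{\sqrt{37}}{2}\right) + 6 = -207 + \frac{\sqrt{37}}{2}$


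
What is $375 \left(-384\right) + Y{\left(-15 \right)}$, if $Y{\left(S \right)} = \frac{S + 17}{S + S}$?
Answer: $- \frac{2160001}{15} \approx -1.44 \cdot 10^{5}$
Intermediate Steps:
$Y{\left(S \right)} = \frac{17 + S}{2 S}$
$375 \left(-384\right) + Y{\left(-15 \right)} = 375 \left(-384\right) + \frac{17 - 15}{2 \left(-15\right)} = -144000 + \frac{1}{2} \left(- \frac{1}{15}\right) 2 = -144000 - \frac{1}{15} = - \frac{2160001}{15}$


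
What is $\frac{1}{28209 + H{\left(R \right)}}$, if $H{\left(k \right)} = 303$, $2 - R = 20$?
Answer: $\frac{1}{28512} \approx 3.5073 \cdot 10^{-5}$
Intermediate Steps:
$R = -18$ ($R = 2 - 20 = -18$)
$\frac{1}{28209 + H{\left(R \right)}} = \frac{1}{28209 + 303} = \frac{1}{28512}$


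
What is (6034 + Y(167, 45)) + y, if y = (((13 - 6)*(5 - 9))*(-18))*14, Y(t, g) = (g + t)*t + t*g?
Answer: 56009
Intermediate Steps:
Y(t, g) = g*t + t*(g + t) (Y(t, g) = t*(g + t) + g*t = g*t + t*(g + t))
y = 7056 (y = ((7*(-4))*(-18))*14 = -28*(-18)*14 = 504*14 = 7056)
(6034 + Y(167, 45)) + y = (6034 + 167*(167 + 2*45)) + 7056 = (6034 + 167*(167 + 90)) + 7056 = (6034 + 167*257) + 7056 = (6034 + 42919) + 7056 = 48953 + 7056 = 56009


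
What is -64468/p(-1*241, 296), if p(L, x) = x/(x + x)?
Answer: -128936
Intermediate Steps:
p(L, x) = ½ (p(L, x) = x/((2*x)) = x*(1/(2*x)) = ½)
-64468/p(-1*241, 296) = -64468/½ = -64468*2 = -128936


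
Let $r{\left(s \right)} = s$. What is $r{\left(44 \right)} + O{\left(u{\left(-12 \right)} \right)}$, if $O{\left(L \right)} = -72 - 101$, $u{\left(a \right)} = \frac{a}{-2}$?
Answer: $-129$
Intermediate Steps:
$u{\left(a \right)} = - \frac{a}{2}$ ($u{\left(a \right)} = a \left(- \frac{1}{2}\right) = - \frac{a}{2}$)
$O{\left(L \right)} = -173$ ($O{\left(L \right)} = -72 - 101 = -173$)
$r{\left(44 \right)} + O{\left(u{\left(-12 \right)} \right)} = 44 - 173 = -129$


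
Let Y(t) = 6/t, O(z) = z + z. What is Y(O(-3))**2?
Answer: 1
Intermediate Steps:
O(z) = 2*z
Y(O(-3))**2 = (6/((2*(-3))))**2 = (6/(-6))**2 = (6*(-1/6))**2 = (-1)**2 = 1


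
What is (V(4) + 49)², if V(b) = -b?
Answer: 2025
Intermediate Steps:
(V(4) + 49)² = (-1*4 + 49)² = (-4 + 49)² = 45² = 2025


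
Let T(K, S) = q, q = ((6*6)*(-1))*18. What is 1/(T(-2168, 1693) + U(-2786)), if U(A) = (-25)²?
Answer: -1/23 ≈ -0.043478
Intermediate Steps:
U(A) = 625
q = -648 (q = (36*(-1))*18 = -36*18 = -648)
T(K, S) = -648
1/(T(-2168, 1693) + U(-2786)) = 1/(-648 + 625) = 1/(-23) = -1/23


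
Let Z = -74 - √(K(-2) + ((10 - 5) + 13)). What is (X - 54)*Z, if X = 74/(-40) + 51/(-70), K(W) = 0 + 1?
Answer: 293077/70 + 7921*√19/140 ≈ 4433.4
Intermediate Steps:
K(W) = 1
Z = -74 - √19 (Z = -74 - √(1 + ((10 - 5) + 13)) = -74 - √(1 + (5 + 13)) = -74 - √(1 + 18) = -74 - √19 ≈ -78.359)
X = -361/140 (X = 74*(-1/40) + 51*(-1/70) = -37/20 - 51/70 = -361/140 ≈ -2.5786)
(X - 54)*Z = (-361/140 - 54)*(-74 - √19) = -7921*(-74 - √19)/140 = 293077/70 + 7921*√19/140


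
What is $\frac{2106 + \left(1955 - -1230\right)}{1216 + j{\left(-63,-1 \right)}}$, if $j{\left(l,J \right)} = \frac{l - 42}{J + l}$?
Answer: $\frac{338624}{77929} \approx 4.3453$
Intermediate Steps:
$j{\left(l,J \right)} = \frac{-42 + l}{J + l}$
$\frac{2106 + \left(1955 - -1230\right)}{1216 + j{\left(-63,-1 \right)}} = \frac{2106 + \left(1955 - -1230\right)}{1216 + \frac{-42 - 63}{-1 - 63}} = \frac{2106 + \left(1955 + 1230\right)}{1216 + \frac{1}{-64} \left(-105\right)} = \frac{2106 + 3185}{1216 - - \frac{105}{64}} = \frac{5291}{1216 + \frac{105}{64}} = \frac{5291}{\frac{77929}{64}} = 5291 \cdot \frac{64}{77929} = \frac{338624}{77929}$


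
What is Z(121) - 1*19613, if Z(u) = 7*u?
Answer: -18766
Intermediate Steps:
Z(121) - 1*19613 = 7*121 - 1*19613 = 847 - 19613 = -18766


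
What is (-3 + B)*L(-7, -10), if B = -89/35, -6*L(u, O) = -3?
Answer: -97/35 ≈ -2.7714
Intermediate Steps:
L(u, O) = 1/2 (L(u, O) = -1/6*(-3) = 1/2)
B = -89/35 (B = -89*1/35 = -89/35 ≈ -2.5429)
(-3 + B)*L(-7, -10) = (-3 - 89/35)*(1/2) = -194/35*1/2 = -97/35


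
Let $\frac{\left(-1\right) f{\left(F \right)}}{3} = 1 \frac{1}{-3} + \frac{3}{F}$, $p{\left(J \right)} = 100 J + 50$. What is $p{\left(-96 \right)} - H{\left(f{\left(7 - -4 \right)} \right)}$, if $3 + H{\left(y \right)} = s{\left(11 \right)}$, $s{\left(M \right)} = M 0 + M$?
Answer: $-9558$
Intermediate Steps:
$s{\left(M \right)} = M$ ($s{\left(M \right)} = 0 + M = M$)
$p{\left(J \right)} = 50 + 100 J$
$f{\left(F \right)} = 1 - \frac{9}{F}$ ($f{\left(F \right)} = - 3 \left(1 \frac{1}{-3} + \frac{3}{F}\right) = - 3 \left(1 \left(- \frac{1}{3}\right) + \frac{3}{F}\right) = - 3 \left(- \frac{1}{3} + \frac{3}{F}\right) = 1 - \frac{9}{F}$)
$H{\left(y \right)} = 8$ ($H{\left(y \right)} = -3 + 11 = 8$)
$p{\left(-96 \right)} - H{\left(f{\left(7 - -4 \right)} \right)} = \left(50 + 100 \left(-96\right)\right) - 8 = \left(50 - 9600\right) - 8 = -9550 - 8 = -9558$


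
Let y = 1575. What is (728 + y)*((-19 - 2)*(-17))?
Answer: 822171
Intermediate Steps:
(728 + y)*((-19 - 2)*(-17)) = (728 + 1575)*((-19 - 2)*(-17)) = 2303*(-21*(-17)) = 2303*357 = 822171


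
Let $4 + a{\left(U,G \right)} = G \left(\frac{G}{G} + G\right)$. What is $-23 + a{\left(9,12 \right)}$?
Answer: $129$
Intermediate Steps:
$a{\left(U,G \right)} = -4 + G \left(1 + G\right)$ ($a{\left(U,G \right)} = -4 + G \left(\frac{G}{G} + G\right) = -4 + G \left(1 + G\right)$)
$-23 + a{\left(9,12 \right)} = -23 + \left(-4 + 12 + 12^{2}\right) = -23 + \left(-4 + 12 + 144\right) = -23 + 152 = 129$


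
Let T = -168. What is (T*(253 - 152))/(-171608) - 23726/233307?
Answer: -14102279/5004668457 ≈ -0.0028178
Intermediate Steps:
(T*(253 - 152))/(-171608) - 23726/233307 = -168*(253 - 152)/(-171608) - 23726/233307 = -168*101*(-1/171608) - 23726*1/233307 = -16968*(-1/171608) - 23726/233307 = 2121/21451 - 23726/233307 = -14102279/5004668457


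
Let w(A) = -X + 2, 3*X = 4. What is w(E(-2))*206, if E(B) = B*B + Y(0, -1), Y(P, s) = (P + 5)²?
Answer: 412/3 ≈ 137.33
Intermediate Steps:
X = 4/3 (X = (⅓)*4 = 4/3 ≈ 1.3333)
Y(P, s) = (5 + P)²
E(B) = 25 + B² (E(B) = B*B + (5 + 0)² = B² + 5² = B² + 25 = 25 + B²)
w(A) = ⅔ (w(A) = -1*4/3 + 2 = -4/3 + 2 = ⅔)
w(E(-2))*206 = (⅔)*206 = 412/3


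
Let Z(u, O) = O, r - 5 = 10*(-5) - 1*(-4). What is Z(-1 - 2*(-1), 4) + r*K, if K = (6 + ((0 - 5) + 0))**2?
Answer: -37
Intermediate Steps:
r = -41 (r = 5 + (10*(-5) - 1*(-4)) = 5 + (-50 + 4) = 5 - 46 = -41)
K = 1 (K = (6 + (-5 + 0))**2 = (6 - 5)**2 = 1**2 = 1)
Z(-1 - 2*(-1), 4) + r*K = 4 - 41*1 = 4 - 41 = -37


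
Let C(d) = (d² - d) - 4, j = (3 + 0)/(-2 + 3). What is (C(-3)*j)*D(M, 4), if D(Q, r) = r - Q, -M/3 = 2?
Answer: 240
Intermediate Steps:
M = -6 (M = -3*2 = -6)
j = 3 (j = 3/1 = 3*1 = 3)
C(d) = -4 + d² - d
(C(-3)*j)*D(M, 4) = ((-4 + (-3)² - 1*(-3))*3)*(4 - 1*(-6)) = ((-4 + 9 + 3)*3)*(4 + 6) = (8*3)*10 = 24*10 = 240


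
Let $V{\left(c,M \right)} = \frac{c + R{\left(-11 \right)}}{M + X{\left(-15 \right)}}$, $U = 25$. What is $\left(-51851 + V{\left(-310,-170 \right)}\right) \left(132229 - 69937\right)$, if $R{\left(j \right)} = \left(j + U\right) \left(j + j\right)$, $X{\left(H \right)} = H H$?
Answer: $- \frac{177683133516}{55} \approx -3.2306 \cdot 10^{9}$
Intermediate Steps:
$X{\left(H \right)} = H^{2}$
$R{\left(j \right)} = 2 j \left(25 + j\right)$ ($R{\left(j \right)} = \left(j + 25\right) \left(j + j\right) = \left(25 + j\right) 2 j = 2 j \left(25 + j\right)$)
$V{\left(c,M \right)} = \frac{-308 + c}{225 + M}$ ($V{\left(c,M \right)} = \frac{c + 2 \left(-11\right) \left(25 - 11\right)}{M + \left(-15\right)^{2}} = \frac{c + 2 \left(-11\right) 14}{M + 225} = \frac{c - 308}{225 + M} = \frac{-308 + c}{225 + M}$)
$\left(-51851 + V{\left(-310,-170 \right)}\right) \left(132229 - 69937\right) = \left(-51851 + \frac{-308 - 310}{225 - 170}\right) \left(132229 - 69937\right) = \left(-51851 + \frac{1}{55} \left(-618\right)\right) 62292 = \left(-51851 - \frac{618}{55}\right) 62292 = \left(- \frac{2852423}{55}\right) 62292 = - \frac{177683133516}{55}$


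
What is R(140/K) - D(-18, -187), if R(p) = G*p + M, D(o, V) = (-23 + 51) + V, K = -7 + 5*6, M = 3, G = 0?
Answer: 162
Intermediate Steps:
K = 23 (K = -7 + 30 = 23)
D(o, V) = 28 + V
R(p) = 3 (R(p) = 0*p + 3 = 0 + 3 = 3)
R(140/K) - D(-18, -187) = 3 - (28 - 187) = 3 - 1*(-159) = 3 + 159 = 162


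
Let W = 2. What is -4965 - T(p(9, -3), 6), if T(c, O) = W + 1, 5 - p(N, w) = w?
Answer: -4968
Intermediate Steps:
p(N, w) = 5 - w
T(c, O) = 3 (T(c, O) = 2 + 1 = 3)
-4965 - T(p(9, -3), 6) = -4965 - 1*3 = -4965 - 3 = -4968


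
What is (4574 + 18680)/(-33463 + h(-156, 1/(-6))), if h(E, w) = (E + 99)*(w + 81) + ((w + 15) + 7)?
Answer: -34881/57073 ≈ -0.61117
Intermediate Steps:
h(E, w) = 22 + w + (81 + w)*(99 + E) (h(E, w) = (99 + E)*(81 + w) + ((15 + w) + 7) = (81 + w)*(99 + E) + (22 + w) = 22 + w + (81 + w)*(99 + E))
(4574 + 18680)/(-33463 + h(-156, 1/(-6))) = (4574 + 18680)/(-33463 + (8041 + 81*(-156) + 100/(-6) - 156/(-6))) = 23254/(-33463 + (8041 - 12636 + 100*(-⅙) - 156*(-⅙))) = 23254/(-33463 + (8041 - 12636 - 50/3 + 26)) = 23254/(-33463 - 13757/3) = 23254/(-114146/3) = 23254*(-3/114146) = -34881/57073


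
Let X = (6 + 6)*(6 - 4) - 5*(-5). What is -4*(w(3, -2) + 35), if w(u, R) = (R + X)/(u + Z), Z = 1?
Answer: -187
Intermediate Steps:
X = 49 (X = 12*2 + 25 = 24 + 25 = 49)
w(u, R) = (49 + R)/(1 + u) (w(u, R) = (R + 49)/(u + 1) = (49 + R)/(1 + u))
-4*(w(3, -2) + 35) = -4*((49 - 2)/(1 + 3) + 35) = -4*(47/4 + 35) = -4*187/4 = -187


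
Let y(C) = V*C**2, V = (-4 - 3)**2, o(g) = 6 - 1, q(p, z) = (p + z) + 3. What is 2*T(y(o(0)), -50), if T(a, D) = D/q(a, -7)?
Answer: -100/1221 ≈ -0.081900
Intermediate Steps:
q(p, z) = 3 + p + z
o(g) = 5
V = 49 (V = (-7)**2 = 49)
y(C) = 49*C**2
T(a, D) = D/(-4 + a) (T(a, D) = D/(3 + a - 7) = D/(-4 + a))
2*T(y(o(0)), -50) = 2*(-50/(-4 + 49*5**2)) = 2*(-50/(-4 + 49*25)) = 2*(-50/(-4 + 1225)) = 2*(-50/1221) = -100/1221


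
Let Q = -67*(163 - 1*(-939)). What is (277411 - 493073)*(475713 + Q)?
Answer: -86670028898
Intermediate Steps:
Q = -73834 (Q = -67*(163 + 939) = -67*1102 = -73834)
(277411 - 493073)*(475713 + Q) = (277411 - 493073)*(475713 - 73834) = -215662*401879 = -86670028898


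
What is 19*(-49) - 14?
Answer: -945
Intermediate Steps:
19*(-49) - 14 = -931 - 14 = -945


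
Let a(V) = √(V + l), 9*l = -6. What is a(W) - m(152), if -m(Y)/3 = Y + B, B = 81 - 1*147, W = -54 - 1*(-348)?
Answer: 258 + 4*√165/3 ≈ 275.13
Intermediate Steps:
W = 294 (W = -54 + 348 = 294)
B = -66 (B = 81 - 147 = -66)
l = -⅔ (l = (⅑)*(-6) = -⅔ ≈ -0.66667)
m(Y) = 198 - 3*Y (m(Y) = -3*(Y - 66) = -3*(-66 + Y) = 198 - 3*Y)
a(V) = √(-⅔ + V) (a(V) = √(V - ⅔) = √(-⅔ + V))
a(W) - m(152) = √(-6 + 9*294)/3 - (198 - 3*152) = √(-6 + 2646)/3 - (198 - 456) = √2640/3 - 1*(-258) = (4*√165)/3 + 258 = 4*√165/3 + 258 = 258 + 4*√165/3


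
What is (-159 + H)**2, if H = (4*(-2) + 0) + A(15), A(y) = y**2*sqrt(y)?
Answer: 787264 - 75150*sqrt(15) ≈ 4.9621e+5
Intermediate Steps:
A(y) = y**(5/2)
H = -8 + 225*sqrt(15) (H = (4*(-2) + 0) + 15**(5/2) = (-8 + 0) + 225*sqrt(15) = -8 + 225*sqrt(15) ≈ 863.42)
(-159 + H)**2 = (-159 + (-8 + 225*sqrt(15)))**2 = (-167 + 225*sqrt(15))**2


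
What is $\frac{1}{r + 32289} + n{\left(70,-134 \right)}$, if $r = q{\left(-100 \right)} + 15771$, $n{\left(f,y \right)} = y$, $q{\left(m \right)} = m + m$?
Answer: $- \frac{6413239}{47860} \approx -134.0$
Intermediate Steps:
$q{\left(m \right)} = 2 m$
$r = 15571$ ($r = 2 \left(-100\right) + 15771 = -200 + 15771 = 15571$)
$\frac{1}{r + 32289} + n{\left(70,-134 \right)} = \frac{1}{15571 + 32289} - 134 = \frac{1}{47860} - 134 = - \frac{6413239}{47860}$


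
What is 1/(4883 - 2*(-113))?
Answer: 1/5109 ≈ 0.00019573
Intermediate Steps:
1/(4883 - 2*(-113)) = 1/(4883 + 226) = 1/5109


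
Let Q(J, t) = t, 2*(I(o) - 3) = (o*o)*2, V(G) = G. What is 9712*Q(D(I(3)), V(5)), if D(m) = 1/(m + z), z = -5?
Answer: 48560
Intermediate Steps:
I(o) = 3 + o² (I(o) = 3 + ((o*o)*2)/2 = 3 + (o²*2)/2 = 3 + (2*o²)/2 = 3 + o²)
D(m) = 1/(-5 + m) (D(m) = 1/(m - 5) = 1/(-5 + m))
9712*Q(D(I(3)), V(5)) = 9712*5 = 48560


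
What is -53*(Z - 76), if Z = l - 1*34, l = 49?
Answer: 3233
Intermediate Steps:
Z = 15 (Z = 49 - 1*34 = 49 - 34 = 15)
-53*(Z - 76) = -53*(15 - 76) = -53*(-61) = 3233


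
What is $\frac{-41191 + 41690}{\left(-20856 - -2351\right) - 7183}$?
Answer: $- \frac{499}{25688} \approx -0.019425$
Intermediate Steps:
$\frac{-41191 + 41690}{\left(-20856 - -2351\right) - 7183} = \frac{499}{\left(-20856 + 2351\right) - 7183} = \frac{499}{-18505 - 7183} = \frac{499}{-25688} = 499 \left(- \frac{1}{25688}\right) = - \frac{499}{25688}$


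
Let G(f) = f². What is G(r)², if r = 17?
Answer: 83521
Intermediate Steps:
G(r)² = (17²)² = 289² = 83521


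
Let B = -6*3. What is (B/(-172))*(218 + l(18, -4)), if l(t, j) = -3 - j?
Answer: 1971/86 ≈ 22.919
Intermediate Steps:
B = -18
(B/(-172))*(218 + l(18, -4)) = (-18/(-172))*(218 + (-3 - 1*(-4))) = (-18*(-1/172))*(218 + (-3 + 4)) = 9*(218 + 1)/86 = (9/86)*219 = 1971/86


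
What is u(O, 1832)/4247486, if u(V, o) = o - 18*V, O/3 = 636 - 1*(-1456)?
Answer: -55568/2123743 ≈ -0.026165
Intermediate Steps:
O = 6276 (O = 3*(636 - 1*(-1456)) = 3*(636 + 1456) = 3*2092 = 6276)
u(O, 1832)/4247486 = (1832 - 18*6276)/4247486 = (1832 - 112968)*(1/4247486) = -111136*1/4247486 = -55568/2123743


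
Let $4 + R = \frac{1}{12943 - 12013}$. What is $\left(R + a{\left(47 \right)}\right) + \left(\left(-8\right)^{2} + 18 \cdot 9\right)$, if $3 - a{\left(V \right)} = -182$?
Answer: $\frac{378511}{930} \approx 407.0$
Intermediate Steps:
$a{\left(V \right)} = 185$ ($a{\left(V \right)} = 3 - -182 = 3 + 182 = 185$)
$R = - \frac{3719}{930}$ ($R = -4 + \frac{1}{12943 - 12013} = -4 + \frac{1}{930} = - \frac{3719}{930} \approx -3.9989$)
$\left(R + a{\left(47 \right)}\right) + \left(\left(-8\right)^{2} + 18 \cdot 9\right) = \left(- \frac{3719}{930} + 185\right) + \left(\left(-8\right)^{2} + 18 \cdot 9\right) = \frac{168331}{930} + \left(64 + 162\right) = \frac{168331}{930} + 226 = \frac{378511}{930}$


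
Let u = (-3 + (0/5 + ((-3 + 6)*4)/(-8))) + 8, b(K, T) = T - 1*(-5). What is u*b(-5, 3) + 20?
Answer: 48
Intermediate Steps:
b(K, T) = 5 + T (b(K, T) = T + 5 = 5 + T)
u = 7/2 (u = (-3 + (0*(⅕) + (3*4)*(-⅛))) + 8 = (-3 + (0 + 12*(-⅛))) + 8 = (-3 + (0 - 3/2)) + 8 = (-3 - 3/2) + 8 = -9/2 + 8 = 7/2 ≈ 3.5000)
u*b(-5, 3) + 20 = 7*(5 + 3)/2 + 20 = (7/2)*8 + 20 = 28 + 20 = 48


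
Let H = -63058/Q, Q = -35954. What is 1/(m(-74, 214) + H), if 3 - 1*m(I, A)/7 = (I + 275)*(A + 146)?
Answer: -17977/9105300994 ≈ -1.9743e-6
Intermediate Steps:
m(I, A) = 21 - 7*(146 + A)*(275 + I) (m(I, A) = 21 - 7*(I + 275)*(A + 146) = 21 - 7*(275 + I)*(146 + A) = 21 - 7*(146 + A)*(275 + I))
H = 31529/17977 (H = -63058/(-35954) = -63058*(-1/35954) = 31529/17977 ≈ 1.7539)
1/(m(-74, 214) + H) = 1/((-281029 - 1925*214 - 1022*(-74) - 7*214*(-74)) + 31529/17977) = 1/((-281029 - 411950 + 75628 + 110852) + 31529/17977) = 1/(-506499 + 31529/17977) = 1/(-9105300994/17977) = -17977/9105300994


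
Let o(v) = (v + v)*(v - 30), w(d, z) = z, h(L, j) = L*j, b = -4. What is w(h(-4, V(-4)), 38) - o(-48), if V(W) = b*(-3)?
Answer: -7450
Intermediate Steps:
V(W) = 12 (V(W) = -4*(-3) = 12)
o(v) = 2*v*(-30 + v) (o(v) = (2*v)*(-30 + v) = 2*v*(-30 + v))
w(h(-4, V(-4)), 38) - o(-48) = 38 - 2*(-48)*(-30 - 48) = 38 - 2*(-48)*(-78) = 38 - 1*7488 = 38 - 7488 = -7450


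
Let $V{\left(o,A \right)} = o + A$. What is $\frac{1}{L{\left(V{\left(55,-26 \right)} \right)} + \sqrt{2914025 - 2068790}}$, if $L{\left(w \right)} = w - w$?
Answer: $\frac{\sqrt{10435}}{93915} \approx 0.0010877$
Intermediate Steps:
$V{\left(o,A \right)} = A + o$
$L{\left(w \right)} = 0$
$\frac{1}{L{\left(V{\left(55,-26 \right)} \right)} + \sqrt{2914025 - 2068790}} = \frac{1}{0 + \sqrt{2914025 - 2068790}} = \frac{1}{0 + \sqrt{845235}} = \frac{1}{0 + 9 \sqrt{10435}} = \frac{1}{9 \sqrt{10435}} = \frac{\sqrt{10435}}{93915}$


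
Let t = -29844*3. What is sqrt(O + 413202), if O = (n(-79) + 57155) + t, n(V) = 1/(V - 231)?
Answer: 7*sqrt(746883310)/310 ≈ 617.11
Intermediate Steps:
t = -89532
n(V) = 1/(-231 + V)
O = -10036871/310 (O = (1/(-231 - 79) + 57155) - 89532 = (1/(-310) + 57155) - 89532 = (-1/310 + 57155) - 89532 = 17718049/310 - 89532 = -10036871/310 ≈ -32377.)
sqrt(O + 413202) = sqrt(-10036871/310 + 413202) = sqrt(118055749/310) = 7*sqrt(746883310)/310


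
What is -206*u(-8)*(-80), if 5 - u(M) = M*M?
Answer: -972320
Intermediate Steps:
u(M) = 5 - M**2 (u(M) = 5 - M*M = 5 - M**2)
-206*u(-8)*(-80) = -206*(5 - 1*(-8)**2)*(-80) = -206*(5 - 1*64)*(-80) = -206*(5 - 64)*(-80) = -206*(-59)*(-80) = 12154*(-80) = -972320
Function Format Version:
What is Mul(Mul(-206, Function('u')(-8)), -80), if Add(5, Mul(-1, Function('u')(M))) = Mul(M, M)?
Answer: -972320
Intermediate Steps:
Function('u')(M) = Add(5, Mul(-1, Pow(M, 2))) (Function('u')(M) = Add(5, Mul(-1, Mul(M, M))) = Add(5, Mul(-1, Pow(M, 2))))
Mul(Mul(-206, Function('u')(-8)), -80) = Mul(Mul(-206, Add(5, Mul(-1, Pow(-8, 2)))), -80) = Mul(Mul(-206, Add(5, Mul(-1, 64))), -80) = Mul(Mul(-206, Add(5, -64)), -80) = Mul(Mul(-206, -59), -80) = Mul(12154, -80) = -972320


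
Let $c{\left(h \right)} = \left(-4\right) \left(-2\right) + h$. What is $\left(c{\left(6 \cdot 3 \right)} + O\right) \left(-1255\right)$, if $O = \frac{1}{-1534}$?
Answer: $- \frac{50053165}{1534} \approx -32629.0$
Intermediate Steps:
$c{\left(h \right)} = 8 + h$
$O = - \frac{1}{1534} \approx -0.00065189$
$\left(c{\left(6 \cdot 3 \right)} + O\right) \left(-1255\right) = \left(\left(8 + 6 \cdot 3\right) - \frac{1}{1534}\right) \left(-1255\right) = \left(\left(8 + 18\right) - \frac{1}{1534}\right) \left(-1255\right) = \left(26 - \frac{1}{1534}\right) \left(-1255\right) = \frac{39883}{1534} \left(-1255\right) = - \frac{50053165}{1534}$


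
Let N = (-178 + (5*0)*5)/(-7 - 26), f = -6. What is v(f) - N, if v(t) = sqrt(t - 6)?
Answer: -178/33 + 2*I*sqrt(3) ≈ -5.3939 + 3.4641*I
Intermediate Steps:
v(t) = sqrt(-6 + t)
N = 178/33 (N = (-178 + 0*5)/(-33) = (-178 + 0)*(-1/33) = -178*(-1/33) = 178/33 ≈ 5.3939)
v(f) - N = sqrt(-6 - 6) - 1*178/33 = sqrt(-12) - 178/33 = 2*I*sqrt(3) - 178/33 = -178/33 + 2*I*sqrt(3)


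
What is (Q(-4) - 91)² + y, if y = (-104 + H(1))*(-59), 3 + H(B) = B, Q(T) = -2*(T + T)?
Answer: 11879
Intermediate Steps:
Q(T) = -4*T
H(B) = -3 + B
y = 6254 (y = (-104 + (-3 + 1))*(-59) = (-104 - 2)*(-59) = -106*(-59) = 6254)
(Q(-4) - 91)² + y = (-4*(-4) - 91)² + 6254 = (16 - 91)² + 6254 = (-75)² + 6254 = 5625 + 6254 = 11879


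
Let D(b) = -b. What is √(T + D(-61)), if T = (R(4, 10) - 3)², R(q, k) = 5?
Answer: √65 ≈ 8.0623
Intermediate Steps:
T = 4 (T = (5 - 3)² = 2² = 4)
√(T + D(-61)) = √(4 - 1*(-61)) = √(4 + 61) = √65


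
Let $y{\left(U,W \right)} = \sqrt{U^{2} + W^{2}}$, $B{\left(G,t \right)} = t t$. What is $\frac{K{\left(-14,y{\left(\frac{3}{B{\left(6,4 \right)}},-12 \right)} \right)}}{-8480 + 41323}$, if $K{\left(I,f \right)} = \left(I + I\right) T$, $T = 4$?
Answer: $- \frac{112}{32843} \approx -0.0034102$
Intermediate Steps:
$B{\left(G,t \right)} = t^{2}$
$K{\left(I,f \right)} = 8 I$ ($K{\left(I,f \right)} = \left(I + I\right) 4 = 2 I 4 = 8 I$)
$\frac{K{\left(-14,y{\left(\frac{3}{B{\left(6,4 \right)}},-12 \right)} \right)}}{-8480 + 41323} = \frac{8 \left(-14\right)}{-8480 + 41323} = - \frac{112}{32843}$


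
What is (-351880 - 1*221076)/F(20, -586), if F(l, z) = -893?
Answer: 572956/893 ≈ 641.61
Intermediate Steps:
(-351880 - 1*221076)/F(20, -586) = (-351880 - 1*221076)/(-893) = (-351880 - 221076)*(-1/893) = -572956*(-1/893) = 572956/893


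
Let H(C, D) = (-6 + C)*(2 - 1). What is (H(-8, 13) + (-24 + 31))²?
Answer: 49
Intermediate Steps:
H(C, D) = -6 + C (H(C, D) = (-6 + C)*1 = -6 + C)
(H(-8, 13) + (-24 + 31))² = ((-6 - 8) + (-24 + 31))² = (-14 + 7)² = (-7)² = 49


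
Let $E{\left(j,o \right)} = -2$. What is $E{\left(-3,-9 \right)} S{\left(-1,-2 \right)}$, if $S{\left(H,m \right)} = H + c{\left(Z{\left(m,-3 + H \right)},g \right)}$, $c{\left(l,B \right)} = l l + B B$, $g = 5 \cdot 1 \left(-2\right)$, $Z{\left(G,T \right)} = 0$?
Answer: $-198$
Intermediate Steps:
$g = -10$ ($g = 5 \left(-2\right) = -10$)
$c{\left(l,B \right)} = B^{2} + l^{2}$ ($c{\left(l,B \right)} = l^{2} + B^{2} = B^{2} + l^{2}$)
$S{\left(H,m \right)} = 100 + H$ ($S{\left(H,m \right)} = H + \left(\left(-10\right)^{2} + 0^{2}\right) = H + \left(100 + 0\right) = H + 100 = 100 + H$)
$E{\left(-3,-9 \right)} S{\left(-1,-2 \right)} = - 2 \left(100 - 1\right) = \left(-2\right) 99 = -198$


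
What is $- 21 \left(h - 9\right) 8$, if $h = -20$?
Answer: $4872$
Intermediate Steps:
$- 21 \left(h - 9\right) 8 = - 21 \left(-20 - 9\right) 8 = \left(-21\right) \left(-29\right) 8 = 609 \cdot 8 = 4872$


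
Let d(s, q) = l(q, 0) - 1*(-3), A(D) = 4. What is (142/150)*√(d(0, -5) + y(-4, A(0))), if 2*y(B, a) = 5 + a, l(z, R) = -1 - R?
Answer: 71*√26/150 ≈ 2.4135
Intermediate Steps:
d(s, q) = 2 (d(s, q) = (-1 - 1*0) - 1*(-3) = (-1 + 0) + 3 = -1 + 3 = 2)
y(B, a) = 5/2 + a/2 (y(B, a) = (5 + a)/2 = 5/2 + a/2)
(142/150)*√(d(0, -5) + y(-4, A(0))) = (142/150)*√(2 + (5/2 + (½)*4)) = (142*(1/150))*√(2 + (5/2 + 2)) = 71*√(2 + 9/2)/75 = 71*√(13/2)/75 = 71*(√26/2)/75 = 71*√26/150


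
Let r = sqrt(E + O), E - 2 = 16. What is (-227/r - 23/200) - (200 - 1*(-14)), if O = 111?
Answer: -42823/200 - 227*sqrt(129)/129 ≈ -234.10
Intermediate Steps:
E = 18 (E = 2 + 16 = 18)
r = sqrt(129) (r = sqrt(18 + 111) = sqrt(129) ≈ 11.358)
(-227/r - 23/200) - (200 - 1*(-14)) = (-227*sqrt(129)/129 - 23/200) - (200 - 1*(-14)) = (-227*sqrt(129)/129 - 23*1/200) - (200 + 14) = (-227*sqrt(129)/129 - 23/200) - 1*214 = (-23/200 - 227*sqrt(129)/129) - 214 = -42823/200 - 227*sqrt(129)/129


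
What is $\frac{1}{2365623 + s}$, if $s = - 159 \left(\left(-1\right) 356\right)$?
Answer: $\frac{1}{2422227} \approx 4.1284 \cdot 10^{-7}$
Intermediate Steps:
$s = 56604$ ($s = \left(-159\right) \left(-356\right) = 56604$)
$\frac{1}{2365623 + s} = \frac{1}{2365623 + 56604} = \frac{1}{2422227}$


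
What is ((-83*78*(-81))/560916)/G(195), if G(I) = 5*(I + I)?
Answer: 747/1558100 ≈ 0.00047943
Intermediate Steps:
G(I) = 10*I (G(I) = 5*(2*I) = 10*I)
((-83*78*(-81))/560916)/G(195) = ((-83*78*(-81))/560916)/((10*195)) = (-6474*(-81)*(1/560916))/1950 = (524394*(1/560916))*(1/1950) = (29133/31162)*(1/1950) = 747/1558100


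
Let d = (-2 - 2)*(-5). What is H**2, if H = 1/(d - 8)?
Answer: 1/144 ≈ 0.0069444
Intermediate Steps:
d = 20 (d = -4*(-5) = 20)
H = 1/12 (H = 1/(20 - 8) = 1/12 ≈ 0.083333)
H**2 = (1/12)**2 = 1/144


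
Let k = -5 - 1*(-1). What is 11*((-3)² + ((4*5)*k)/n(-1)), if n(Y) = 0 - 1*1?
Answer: 979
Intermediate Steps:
n(Y) = -1 (n(Y) = 0 - 1 = -1)
k = -4 (k = -5 + 1 = -4)
11*((-3)² + ((4*5)*k)/n(-1)) = 11*((-3)² + ((4*5)*(-4))/(-1)) = 11*(9 + (20*(-4))*(-1)) = 11*(9 - 80*(-1)) = 11*(9 + 80) = 11*89 = 979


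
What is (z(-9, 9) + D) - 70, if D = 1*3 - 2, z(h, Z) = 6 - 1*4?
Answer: -67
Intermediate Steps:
z(h, Z) = 2 (z(h, Z) = 6 - 4 = 2)
D = 1 (D = 3 - 2 = 1)
(z(-9, 9) + D) - 70 = (2 + 1) - 70 = 3 - 70 = -67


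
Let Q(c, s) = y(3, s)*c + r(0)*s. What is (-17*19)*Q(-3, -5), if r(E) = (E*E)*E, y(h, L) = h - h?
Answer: 0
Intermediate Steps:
y(h, L) = 0
r(E) = E³ (r(E) = E²*E = E³)
Q(c, s) = 0 (Q(c, s) = 0*c + 0³*s = 0 + 0*s = 0 + 0 = 0)
(-17*19)*Q(-3, -5) = -17*19*0 = -323*0 = 0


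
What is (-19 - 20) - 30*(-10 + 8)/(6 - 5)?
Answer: 21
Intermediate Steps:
(-19 - 20) - 30*(-10 + 8)/(6 - 5) = -39 - (-60)/1 = -39 - (-60) = -39 - 30*(-2) = -39 + 60 = 21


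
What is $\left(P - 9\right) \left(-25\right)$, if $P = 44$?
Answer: $-875$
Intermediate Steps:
$\left(P - 9\right) \left(-25\right) = \left(44 - 9\right) \left(-25\right) = 35 \left(-25\right) = -875$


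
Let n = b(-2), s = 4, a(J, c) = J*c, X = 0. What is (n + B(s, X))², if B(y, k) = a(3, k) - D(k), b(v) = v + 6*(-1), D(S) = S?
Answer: 64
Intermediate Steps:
b(v) = -6 + v (b(v) = v - 6 = -6 + v)
n = -8 (n = -6 - 2 = -8)
B(y, k) = 2*k (B(y, k) = 3*k - k = 2*k)
(n + B(s, X))² = (-8 + 2*0)² = (-8 + 0)² = (-8)² = 64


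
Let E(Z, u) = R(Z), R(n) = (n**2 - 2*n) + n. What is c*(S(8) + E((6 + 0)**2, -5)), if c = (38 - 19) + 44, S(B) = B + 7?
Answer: 80325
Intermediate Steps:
R(n) = n**2 - n
E(Z, u) = Z*(-1 + Z)
S(B) = 7 + B
c = 63 (c = 19 + 44 = 63)
c*(S(8) + E((6 + 0)**2, -5)) = 63*((7 + 8) + (6 + 0)**2*(-1 + (6 + 0)**2)) = 63*(15 + 6**2*(-1 + 6**2)) = 63*(15 + 36*(-1 + 36)) = 63*(15 + 36*35) = 63*(15 + 1260) = 63*1275 = 80325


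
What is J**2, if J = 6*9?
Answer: 2916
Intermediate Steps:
J = 54
J**2 = 54**2 = 2916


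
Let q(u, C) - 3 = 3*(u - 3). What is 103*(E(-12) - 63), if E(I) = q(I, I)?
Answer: -10815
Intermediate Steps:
q(u, C) = -6 + 3*u (q(u, C) = 3 + 3*(u - 3) = 3 + 3*(-3 + u) = 3 + (-9 + 3*u) = -6 + 3*u)
E(I) = -6 + 3*I
103*(E(-12) - 63) = 103*((-6 + 3*(-12)) - 63) = 103*((-6 - 36) - 63) = 103*(-42 - 63) = 103*(-105) = -10815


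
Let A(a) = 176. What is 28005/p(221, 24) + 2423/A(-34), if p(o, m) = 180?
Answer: 89417/528 ≈ 169.35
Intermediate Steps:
28005/p(221, 24) + 2423/A(-34) = 28005/180 + 2423/176 = 28005*(1/180) + 2423*(1/176) = 1867/12 + 2423/176 = 89417/528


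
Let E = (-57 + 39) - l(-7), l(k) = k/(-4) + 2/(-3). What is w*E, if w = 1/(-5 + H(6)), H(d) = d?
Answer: -229/12 ≈ -19.083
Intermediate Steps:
l(k) = -2/3 - k/4 (l(k) = k*(-1/4) + 2*(-1/3) = -k/4 - 2/3 = -2/3 - k/4)
E = -229/12 (E = (-57 + 39) - (-2/3 - 1/4*(-7)) = -18 - (-2/3 + 7/4) = -18 - 1*13/12 = -18 - 13/12 = -229/12 ≈ -19.083)
w = 1 (w = 1/(-5 + 6) = 1/1 = 1)
w*E = 1*(-229/12) = -229/12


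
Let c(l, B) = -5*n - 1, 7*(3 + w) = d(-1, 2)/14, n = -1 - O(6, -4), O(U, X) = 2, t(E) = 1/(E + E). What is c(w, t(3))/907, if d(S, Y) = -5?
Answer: 14/907 ≈ 0.015436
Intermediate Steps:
t(E) = 1/(2*E)
n = -3 (n = -1 - 1*2 = -1 - 2 = -3)
w = -299/98 (w = -3 + (-5/14)/7 = -3 + (-5*1/14)/7 = -3 + (⅐)*(-5/14) = -3 - 5/98 = -299/98 ≈ -3.0510)
c(l, B) = 14 (c(l, B) = -5*(-3) - 1 = 15 - 1 = 14)
c(w, t(3))/907 = 14/907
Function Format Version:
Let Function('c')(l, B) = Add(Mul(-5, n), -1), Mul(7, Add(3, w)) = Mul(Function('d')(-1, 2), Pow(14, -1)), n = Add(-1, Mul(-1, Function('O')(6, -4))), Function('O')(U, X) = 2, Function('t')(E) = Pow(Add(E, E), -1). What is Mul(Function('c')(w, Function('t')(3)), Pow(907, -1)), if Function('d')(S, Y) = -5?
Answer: Rational(14, 907) ≈ 0.015436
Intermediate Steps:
Function('t')(E) = Mul(Rational(1, 2), Pow(E, -1)) (Function('t')(E) = Pow(Mul(2, E), -1) = Mul(Rational(1, 2), Pow(E, -1)))
n = -3 (n = Add(-1, Mul(-1, 2)) = Add(-1, -2) = -3)
w = Rational(-299, 98) (w = Add(-3, Mul(Rational(1, 7), Mul(-5, Pow(14, -1)))) = Add(-3, Mul(Rational(1, 7), Mul(-5, Rational(1, 14)))) = Add(-3, Mul(Rational(1, 7), Rational(-5, 14))) = Add(-3, Rational(-5, 98)) = Rational(-299, 98) ≈ -3.0510)
Function('c')(l, B) = 14 (Function('c')(l, B) = Add(Mul(-5, -3), -1) = Add(15, -1) = 14)
Mul(Function('c')(w, Function('t')(3)), Pow(907, -1)) = Mul(14, Pow(907, -1)) = Mul(14, Rational(1, 907)) = Rational(14, 907)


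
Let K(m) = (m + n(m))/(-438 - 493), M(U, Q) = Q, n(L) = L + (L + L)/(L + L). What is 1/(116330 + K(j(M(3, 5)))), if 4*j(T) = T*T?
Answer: 1862/216606433 ≈ 8.5962e-6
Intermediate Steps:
n(L) = 1 + L (n(L) = L + (2*L)/((2*L)) = L + (2*L)*(1/(2*L)) = L + 1 = 1 + L)
j(T) = T²/4 (j(T) = (T*T)/4 = T²/4)
K(m) = -1/931 - 2*m/931 (K(m) = (m + (1 + m))/(-438 - 493) = (1 + 2*m)/(-931) = (1 + 2*m)*(-1/931) = -1/931 - 2*m/931)
1/(116330 + K(j(M(3, 5)))) = 1/(116330 + (-1/931 - 5²/1862)) = 1/(116330 + (-1/931 - 25/1862)) = 1/(116330 - 27/1862) = 1/(216606433/1862) = 1862/216606433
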